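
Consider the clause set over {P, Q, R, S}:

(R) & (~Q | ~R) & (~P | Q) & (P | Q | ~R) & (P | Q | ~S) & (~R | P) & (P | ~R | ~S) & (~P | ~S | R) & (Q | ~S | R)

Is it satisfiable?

Unsatisfiable

From the singleton clause (R), R = 1.
From the singleton clause (~Q), Q = 0.
From the singleton clause (~P), P = 0.
But (P) is also a unit clause — contradiction.
No assignment satisfies every clause.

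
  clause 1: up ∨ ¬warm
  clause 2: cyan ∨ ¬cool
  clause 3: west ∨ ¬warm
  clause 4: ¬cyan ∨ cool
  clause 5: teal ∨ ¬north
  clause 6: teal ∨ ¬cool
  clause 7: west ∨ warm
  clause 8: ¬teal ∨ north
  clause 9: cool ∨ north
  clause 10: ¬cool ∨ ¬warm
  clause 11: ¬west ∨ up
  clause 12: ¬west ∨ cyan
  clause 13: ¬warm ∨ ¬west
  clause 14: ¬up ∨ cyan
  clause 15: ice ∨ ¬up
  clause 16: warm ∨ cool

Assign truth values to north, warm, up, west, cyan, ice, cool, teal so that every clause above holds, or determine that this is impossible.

Case up = True:
From the singleton clause (cyan), cyan = True.
From the singleton clause (cool), cool = True.
From the singleton clause (teal), teal = True.
From the singleton clause (north), north = True.
From the singleton clause (¬warm), warm = False.
From the singleton clause (west), west = True.
From the singleton clause (ice), ice = True.
All clauses are satisfied.

north=True; warm=False; up=True; west=True; cyan=True; ice=True; cool=True; teal=True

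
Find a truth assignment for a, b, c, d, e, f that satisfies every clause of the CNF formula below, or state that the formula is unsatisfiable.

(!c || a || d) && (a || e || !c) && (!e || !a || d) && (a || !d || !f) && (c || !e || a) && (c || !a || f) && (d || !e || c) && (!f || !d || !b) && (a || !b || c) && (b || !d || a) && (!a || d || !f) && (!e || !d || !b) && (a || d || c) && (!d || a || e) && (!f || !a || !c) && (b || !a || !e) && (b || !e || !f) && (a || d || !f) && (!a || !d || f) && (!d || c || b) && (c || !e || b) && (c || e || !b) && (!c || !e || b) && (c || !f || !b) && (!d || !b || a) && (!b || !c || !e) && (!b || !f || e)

a=true,  b=false,  c=true,  d=false,  e=false,  f=false

Branch on c: set c = true.
Branch on a: set a = true.
The clause (!f) is unit, so f = false.
The clause (!d) is unit, so d = false.
The clause (!e) is unit, so e = false.
All clauses hold; b can take either value.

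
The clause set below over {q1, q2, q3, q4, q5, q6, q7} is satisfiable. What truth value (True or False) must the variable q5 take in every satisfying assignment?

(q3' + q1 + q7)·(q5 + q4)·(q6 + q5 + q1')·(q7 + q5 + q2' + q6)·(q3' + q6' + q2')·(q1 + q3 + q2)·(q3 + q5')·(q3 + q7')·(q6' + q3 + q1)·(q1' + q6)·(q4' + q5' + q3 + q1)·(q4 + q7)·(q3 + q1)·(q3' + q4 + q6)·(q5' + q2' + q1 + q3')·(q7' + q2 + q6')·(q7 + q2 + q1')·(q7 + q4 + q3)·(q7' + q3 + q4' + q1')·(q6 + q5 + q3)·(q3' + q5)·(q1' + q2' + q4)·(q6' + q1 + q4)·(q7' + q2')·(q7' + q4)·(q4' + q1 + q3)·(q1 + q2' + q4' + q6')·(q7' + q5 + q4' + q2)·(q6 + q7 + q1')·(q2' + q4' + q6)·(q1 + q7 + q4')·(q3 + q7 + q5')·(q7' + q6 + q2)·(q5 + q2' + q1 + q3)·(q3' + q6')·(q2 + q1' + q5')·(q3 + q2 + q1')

Suppose q5 = 1.
Unit clause (q3) forces q3 = 1.
Unit clause (q6') forces q6 = 0.
Unit clause (q1') forces q1 = 0.
Unit clause (q7) forces q7 = 1.
Unit clause (q4) forces q4 = 1.
Unit clause (q2') forces q2 = 0.
That conflicts with the unit clause (q2).
So every satisfying assignment has q5 = False.

False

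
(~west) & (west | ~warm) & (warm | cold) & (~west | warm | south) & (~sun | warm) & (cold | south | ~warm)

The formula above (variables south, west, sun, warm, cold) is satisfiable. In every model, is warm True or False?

False

Suppose warm = 1.
The clause (~west) is unit, so west = 0.
But (west) is also a unit clause — contradiction.
So every satisfying assignment has warm = False.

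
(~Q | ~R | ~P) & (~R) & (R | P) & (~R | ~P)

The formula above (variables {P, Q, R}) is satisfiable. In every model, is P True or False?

Suppose P = 0.
From the singleton clause (~R), R = 0.
That conflicts with the unit clause (R).
So every satisfying assignment has P = True.

True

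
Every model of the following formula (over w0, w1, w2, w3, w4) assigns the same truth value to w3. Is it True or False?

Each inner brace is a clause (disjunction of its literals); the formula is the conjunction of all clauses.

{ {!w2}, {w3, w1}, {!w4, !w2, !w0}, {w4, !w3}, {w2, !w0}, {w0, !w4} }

Suppose w3 = true.
From the singleton clause (!w2), w2 = false.
From the singleton clause (w4), w4 = true.
From the singleton clause (!w0), w0 = false.
That conflicts with the unit clause (w0).
So every satisfying assignment has w3 = False.

False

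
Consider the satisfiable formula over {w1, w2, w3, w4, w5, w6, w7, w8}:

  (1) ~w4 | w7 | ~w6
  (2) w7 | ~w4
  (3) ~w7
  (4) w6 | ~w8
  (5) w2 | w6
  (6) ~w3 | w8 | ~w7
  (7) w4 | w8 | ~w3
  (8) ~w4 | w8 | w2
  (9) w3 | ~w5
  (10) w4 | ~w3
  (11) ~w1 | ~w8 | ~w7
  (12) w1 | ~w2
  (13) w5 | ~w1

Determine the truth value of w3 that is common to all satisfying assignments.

Suppose w3 = 1.
From the singleton clause (~w7), w7 = 0.
From the singleton clause (~w4), w4 = 0.
That conflicts with the unit clause (w4).
So every satisfying assignment has w3 = False.

False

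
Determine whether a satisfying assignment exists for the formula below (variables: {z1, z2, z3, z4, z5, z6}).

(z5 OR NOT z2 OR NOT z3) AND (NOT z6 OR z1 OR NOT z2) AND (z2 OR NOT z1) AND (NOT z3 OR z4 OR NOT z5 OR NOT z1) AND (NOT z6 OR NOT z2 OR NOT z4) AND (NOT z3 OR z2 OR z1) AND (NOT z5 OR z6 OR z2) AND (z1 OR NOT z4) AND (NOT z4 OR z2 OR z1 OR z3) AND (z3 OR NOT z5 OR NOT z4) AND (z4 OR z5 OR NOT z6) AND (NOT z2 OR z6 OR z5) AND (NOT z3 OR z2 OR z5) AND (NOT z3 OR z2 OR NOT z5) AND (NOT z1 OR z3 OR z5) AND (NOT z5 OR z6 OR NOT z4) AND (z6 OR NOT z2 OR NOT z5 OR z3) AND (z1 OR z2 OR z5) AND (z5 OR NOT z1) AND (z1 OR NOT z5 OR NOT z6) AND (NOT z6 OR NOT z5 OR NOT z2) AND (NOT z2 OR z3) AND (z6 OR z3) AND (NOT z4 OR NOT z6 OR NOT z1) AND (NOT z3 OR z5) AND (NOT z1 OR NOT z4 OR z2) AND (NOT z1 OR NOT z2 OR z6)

Case z2 = true:
From the singleton clause (z3), z3 = true.
From the singleton clause (z5), z5 = true.
From the singleton clause (NOT z6), z6 = false.
From the singleton clause (NOT z4), z4 = false.
From the singleton clause (NOT z1), z1 = false.
Every clause now holds.
A satisfying assignment: z1=false,  z2=true,  z3=true,  z4=false,  z5=true,  z6=false.

Yes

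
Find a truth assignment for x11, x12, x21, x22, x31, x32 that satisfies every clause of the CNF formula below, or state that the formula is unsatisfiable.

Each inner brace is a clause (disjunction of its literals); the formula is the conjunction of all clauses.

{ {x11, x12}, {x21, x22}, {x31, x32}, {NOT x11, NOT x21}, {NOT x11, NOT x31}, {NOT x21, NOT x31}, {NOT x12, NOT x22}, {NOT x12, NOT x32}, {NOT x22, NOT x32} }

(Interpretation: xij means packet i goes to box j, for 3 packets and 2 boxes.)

Case x11 = true:
(NOT x21) alone gives x21 = false.
(x22) alone gives x22 = true.
(NOT x31) alone gives x31 = false.
(x32) alone gives x32 = true.
Now (NOT x32) is unsatisfied and unit — conflict.
Backtrack on x11: now try x11 = false.
(x12) alone gives x12 = true.
(NOT x22) alone gives x22 = false.
(x21) alone gives x21 = true.
(NOT x31) alone gives x31 = false.
(x32) alone gives x32 = true.
Now (NOT x32) is unsatisfied and unit — conflict.
Either choice for x11 ends in contradiction.

UNSATISFIABLE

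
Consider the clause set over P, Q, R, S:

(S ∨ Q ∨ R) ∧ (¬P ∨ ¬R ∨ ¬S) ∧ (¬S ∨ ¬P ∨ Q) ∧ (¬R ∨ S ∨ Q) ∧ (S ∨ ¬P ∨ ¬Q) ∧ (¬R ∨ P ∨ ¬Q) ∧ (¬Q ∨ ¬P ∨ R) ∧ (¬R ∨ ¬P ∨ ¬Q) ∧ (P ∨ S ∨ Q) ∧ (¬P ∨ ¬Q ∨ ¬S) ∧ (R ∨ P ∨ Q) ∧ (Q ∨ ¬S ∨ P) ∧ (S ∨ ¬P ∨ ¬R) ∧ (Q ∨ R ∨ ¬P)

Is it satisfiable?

Yes

Branch on S: set S = True.
Branch on P: set P = False.
(Q) alone gives Q = True.
(¬R) alone gives R = False.
Every clause now holds.
A satisfying assignment: P ↦ False,  Q ↦ True,  R ↦ False,  S ↦ True.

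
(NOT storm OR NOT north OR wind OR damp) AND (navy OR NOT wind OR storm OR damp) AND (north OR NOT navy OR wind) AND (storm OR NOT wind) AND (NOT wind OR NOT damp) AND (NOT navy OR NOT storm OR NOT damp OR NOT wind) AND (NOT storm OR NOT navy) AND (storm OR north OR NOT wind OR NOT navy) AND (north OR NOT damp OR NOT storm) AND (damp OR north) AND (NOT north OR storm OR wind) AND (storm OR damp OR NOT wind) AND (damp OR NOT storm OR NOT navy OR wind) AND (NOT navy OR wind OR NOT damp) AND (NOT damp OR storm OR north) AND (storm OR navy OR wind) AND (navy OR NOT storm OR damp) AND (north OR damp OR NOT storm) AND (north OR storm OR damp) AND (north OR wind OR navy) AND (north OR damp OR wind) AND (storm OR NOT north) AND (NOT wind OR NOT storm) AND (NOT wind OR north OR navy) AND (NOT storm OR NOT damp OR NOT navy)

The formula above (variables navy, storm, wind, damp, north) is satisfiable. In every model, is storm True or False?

True

Suppose storm = false.
Unit clause (NOT wind) forces wind = false.
Unit clause (NOT north) forces north = false.
Unit clause (NOT navy) forces navy = false.
Now (navy) is unsatisfied and unit — conflict.
So every satisfying assignment has storm = True.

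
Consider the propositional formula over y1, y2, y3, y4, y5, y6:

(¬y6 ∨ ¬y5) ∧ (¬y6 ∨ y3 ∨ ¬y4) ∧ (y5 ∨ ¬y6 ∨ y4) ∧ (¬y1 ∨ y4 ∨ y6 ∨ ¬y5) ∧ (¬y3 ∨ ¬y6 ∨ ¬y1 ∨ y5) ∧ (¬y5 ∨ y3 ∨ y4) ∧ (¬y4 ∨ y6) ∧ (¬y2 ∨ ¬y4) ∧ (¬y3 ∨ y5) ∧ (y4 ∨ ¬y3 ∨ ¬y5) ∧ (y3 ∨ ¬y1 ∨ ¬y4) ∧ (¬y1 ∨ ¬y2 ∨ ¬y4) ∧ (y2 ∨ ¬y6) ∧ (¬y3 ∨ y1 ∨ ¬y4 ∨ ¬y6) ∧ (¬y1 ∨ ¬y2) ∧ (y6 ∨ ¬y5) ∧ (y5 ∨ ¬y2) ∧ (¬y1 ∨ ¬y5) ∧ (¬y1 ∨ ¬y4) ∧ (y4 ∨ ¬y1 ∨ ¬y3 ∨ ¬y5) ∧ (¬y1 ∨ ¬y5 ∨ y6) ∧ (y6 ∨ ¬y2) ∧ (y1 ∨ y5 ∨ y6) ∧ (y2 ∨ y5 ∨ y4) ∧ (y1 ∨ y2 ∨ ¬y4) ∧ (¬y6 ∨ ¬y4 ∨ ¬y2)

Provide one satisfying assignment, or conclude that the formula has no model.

Branch on y6: set y6 = False.
Unit clause (¬y4) forces y4 = False.
Unit clause (¬y5) forces y5 = False.
Unit clause (¬y3) forces y3 = False.
Unit clause (¬y2) forces y2 = False.
Now (y2) is unsatisfied and unit — conflict.
So y6 must be the other value — set y6 = True.
Unit clause (¬y5) forces y5 = False.
Unit clause (y4) forces y4 = True.
Unit clause (y3) forces y3 = True.
Now (¬y3) is unsatisfied and unit — conflict.
Neither y6 = True nor y6 = False works.

UNSATISFIABLE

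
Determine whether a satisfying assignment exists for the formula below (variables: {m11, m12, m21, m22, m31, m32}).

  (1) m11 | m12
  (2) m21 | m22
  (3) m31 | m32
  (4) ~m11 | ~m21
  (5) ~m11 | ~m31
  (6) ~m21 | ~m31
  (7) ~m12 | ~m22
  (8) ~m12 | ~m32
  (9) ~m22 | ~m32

Suppose m11 = 1.
Unit clause (~m21) forces m21 = 0.
Unit clause (m22) forces m22 = 1.
Unit clause (~m31) forces m31 = 0.
Unit clause (m32) forces m32 = 1.
But (~m32) is also a unit clause — contradiction.
Backtrack on m11: now try m11 = 0.
Unit clause (m12) forces m12 = 1.
Unit clause (~m22) forces m22 = 0.
Unit clause (m21) forces m21 = 1.
Unit clause (~m31) forces m31 = 0.
Unit clause (m32) forces m32 = 1.
But (~m32) is also a unit clause — contradiction.
Either choice for m11 ends in contradiction.
No assignment satisfies every clause.

No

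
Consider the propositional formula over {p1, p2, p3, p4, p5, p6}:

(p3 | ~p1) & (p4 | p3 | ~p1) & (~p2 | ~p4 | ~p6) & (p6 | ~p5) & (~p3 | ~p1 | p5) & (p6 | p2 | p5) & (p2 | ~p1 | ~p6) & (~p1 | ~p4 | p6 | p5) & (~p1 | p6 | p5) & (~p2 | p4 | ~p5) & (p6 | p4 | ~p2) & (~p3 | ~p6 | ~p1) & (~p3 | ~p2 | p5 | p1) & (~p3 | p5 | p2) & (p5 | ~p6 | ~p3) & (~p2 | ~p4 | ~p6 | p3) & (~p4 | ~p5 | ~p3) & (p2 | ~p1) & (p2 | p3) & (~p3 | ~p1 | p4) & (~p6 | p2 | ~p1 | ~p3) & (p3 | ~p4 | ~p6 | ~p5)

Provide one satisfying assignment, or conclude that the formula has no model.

Branch on p3: set p3 = 1.
Branch on p6: set p6 = 1.
(~p1) alone gives p1 = 0.
(p5) alone gives p5 = 1.
(~p4) alone gives p4 = 0.
(~p2) alone gives p2 = 0.
This assignment satisfies each clause.

p1=0, p2=0, p3=1, p4=0, p5=1, p6=1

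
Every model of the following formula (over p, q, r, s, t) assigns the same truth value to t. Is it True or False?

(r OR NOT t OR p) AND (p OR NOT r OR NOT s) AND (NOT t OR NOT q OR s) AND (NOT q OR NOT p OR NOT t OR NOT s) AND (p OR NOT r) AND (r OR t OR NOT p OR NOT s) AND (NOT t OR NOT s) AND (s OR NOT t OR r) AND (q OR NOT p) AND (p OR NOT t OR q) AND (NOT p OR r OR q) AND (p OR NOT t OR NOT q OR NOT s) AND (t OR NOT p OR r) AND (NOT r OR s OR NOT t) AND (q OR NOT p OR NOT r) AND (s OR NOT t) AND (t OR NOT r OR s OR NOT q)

False

Suppose t = true.
The clause (NOT s) is unit, so s = false.
But (s) is also a unit clause — contradiction.
So every satisfying assignment has t = False.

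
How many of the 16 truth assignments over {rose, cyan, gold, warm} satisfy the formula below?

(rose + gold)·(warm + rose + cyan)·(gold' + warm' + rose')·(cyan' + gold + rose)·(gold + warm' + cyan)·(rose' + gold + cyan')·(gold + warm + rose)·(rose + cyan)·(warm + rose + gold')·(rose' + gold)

3

There are 2^4 = 16 truth assignments over (rose, cyan, gold, warm).
Check each against the 10 clauses (columns in the order rose, cyan, gold, warm):
  F F F F  ✗ fails (rose + gold)
  F F F T  ✗ fails (rose + gold)
  F F T F  ✗ fails (warm + rose + cyan)
  F F T T  ✗ fails (rose + cyan)
  F T F F  ✗ fails (rose + gold)
  F T F T  ✗ fails (rose + gold)
  F T T F  ✗ fails (warm + rose + gold')
  F T T T  ✓ satisfies all
  T F F F  ✗ fails (rose' + gold)
  T F F T  ✗ fails (gold + warm' + cyan)
  T F T F  ✓ satisfies all
  T F T T  ✗ fails (gold' + warm' + rose')
  T T F F  ✗ fails (rose' + gold + cyan')
  T T F T  ✗ fails (rose' + gold + cyan')
  T T T F  ✓ satisfies all
  T T T T  ✗ fails (gold' + warm' + rose')
3 of the 16 rows are models.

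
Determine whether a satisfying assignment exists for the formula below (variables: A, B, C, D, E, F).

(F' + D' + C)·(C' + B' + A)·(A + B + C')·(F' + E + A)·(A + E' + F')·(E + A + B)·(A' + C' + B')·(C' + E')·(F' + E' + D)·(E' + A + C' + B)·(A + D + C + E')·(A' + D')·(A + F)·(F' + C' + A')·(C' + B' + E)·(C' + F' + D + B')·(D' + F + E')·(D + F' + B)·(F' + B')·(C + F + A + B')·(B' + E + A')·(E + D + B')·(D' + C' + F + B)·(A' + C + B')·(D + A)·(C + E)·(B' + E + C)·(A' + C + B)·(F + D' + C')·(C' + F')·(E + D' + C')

Yes, satisfiable

Case C = 1:
Unit clause (E') forces E = 0.
Unit clause (B') forces B = 0.
Unit clause (A) forces A = 1.
Unit clause (D') forces D = 0.
Unit clause (F') forces F = 0.
All clauses are satisfied.
A satisfying assignment: A ↦ 1, B ↦ 0, C ↦ 1, D ↦ 0, E ↦ 0, F ↦ 0.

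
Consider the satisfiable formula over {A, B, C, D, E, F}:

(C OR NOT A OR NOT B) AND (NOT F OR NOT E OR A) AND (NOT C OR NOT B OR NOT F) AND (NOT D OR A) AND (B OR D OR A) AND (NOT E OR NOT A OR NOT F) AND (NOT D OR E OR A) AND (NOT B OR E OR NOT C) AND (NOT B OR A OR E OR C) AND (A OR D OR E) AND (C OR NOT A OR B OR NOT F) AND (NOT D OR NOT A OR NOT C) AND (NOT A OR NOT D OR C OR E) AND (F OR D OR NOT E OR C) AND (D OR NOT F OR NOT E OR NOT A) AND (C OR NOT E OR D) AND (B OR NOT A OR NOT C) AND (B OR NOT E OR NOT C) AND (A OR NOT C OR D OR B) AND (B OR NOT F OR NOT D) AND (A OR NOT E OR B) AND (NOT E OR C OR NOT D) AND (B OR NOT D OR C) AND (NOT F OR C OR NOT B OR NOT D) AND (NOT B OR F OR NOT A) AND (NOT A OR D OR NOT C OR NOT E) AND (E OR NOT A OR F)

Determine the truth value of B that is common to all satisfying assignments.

Suppose B = false.
Suppose D = false.
(A) alone gives A = true.
(NOT C) alone gives C = false.
(NOT F) alone gives F = false.
(NOT E) alone gives E = false.
But (E) is also a unit clause — contradiction.
Undo D and try D = true.
(A) alone gives A = true.
(NOT C) alone gives C = false.
But (C) is also a unit clause — contradiction.
Both values of D lead to a conflict.
So every satisfying assignment has B = True.

True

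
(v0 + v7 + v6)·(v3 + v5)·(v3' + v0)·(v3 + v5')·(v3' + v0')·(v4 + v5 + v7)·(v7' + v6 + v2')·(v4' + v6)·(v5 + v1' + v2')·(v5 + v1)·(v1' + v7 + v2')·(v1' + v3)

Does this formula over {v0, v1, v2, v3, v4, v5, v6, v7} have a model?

Try v3 = 1.
From the singleton clause (v0), v0 = 1.
But (v0') is also a unit clause — contradiction.
Undo v3 and try v3 = 0.
From the singleton clause (v5), v5 = 1.
But (v5') is also a unit clause — contradiction.
Both values of v3 lead to a conflict.
No assignment satisfies every clause.

No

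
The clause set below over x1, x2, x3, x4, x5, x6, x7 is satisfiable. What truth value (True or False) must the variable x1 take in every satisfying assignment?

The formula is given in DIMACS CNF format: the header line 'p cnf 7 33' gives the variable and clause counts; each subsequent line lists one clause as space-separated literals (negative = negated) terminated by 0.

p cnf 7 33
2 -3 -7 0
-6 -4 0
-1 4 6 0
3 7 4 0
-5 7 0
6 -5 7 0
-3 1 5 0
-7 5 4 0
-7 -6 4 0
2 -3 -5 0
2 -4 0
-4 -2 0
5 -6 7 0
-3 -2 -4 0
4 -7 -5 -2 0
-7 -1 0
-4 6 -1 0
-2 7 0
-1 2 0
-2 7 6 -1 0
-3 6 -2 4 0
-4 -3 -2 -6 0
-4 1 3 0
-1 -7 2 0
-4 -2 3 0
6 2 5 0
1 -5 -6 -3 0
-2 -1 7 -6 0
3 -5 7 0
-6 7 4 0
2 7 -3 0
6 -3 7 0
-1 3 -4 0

Suppose x1 = True.
(¬x7) alone gives x7 = False.
(¬x5) alone gives x5 = False.
(¬x6) alone gives x6 = False.
(x4) alone gives x4 = True.
But (¬x4) is also a unit clause — contradiction.
So every satisfying assignment has x1 = False.

False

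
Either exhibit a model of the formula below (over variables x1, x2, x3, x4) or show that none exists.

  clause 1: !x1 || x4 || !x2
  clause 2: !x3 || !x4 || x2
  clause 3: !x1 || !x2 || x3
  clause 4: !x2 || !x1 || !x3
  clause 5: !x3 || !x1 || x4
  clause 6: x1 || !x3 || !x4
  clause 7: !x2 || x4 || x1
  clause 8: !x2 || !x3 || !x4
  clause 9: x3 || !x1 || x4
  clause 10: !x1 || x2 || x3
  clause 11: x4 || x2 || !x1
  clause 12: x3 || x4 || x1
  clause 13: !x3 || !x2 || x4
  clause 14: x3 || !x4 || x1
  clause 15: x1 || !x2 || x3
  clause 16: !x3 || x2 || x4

UNSATISFIABLE

Try x1 = false.
Try x3 = false.
(x4) alone gives x4 = true.
Now (!x4) is unsatisfied and unit — conflict.
So x3 must be the other value — set x3 = true.
(!x4) alone gives x4 = false.
(!x2) alone gives x2 = false.
Now (x2) is unsatisfied and unit — conflict.
Both values of x3 lead to a conflict.
So x1 must be the other value — set x1 = true.
Try x4 = true.
Try x3 = false.
(!x2) alone gives x2 = false.
Now (x2) is unsatisfied and unit — conflict.
So x3 must be the other value — set x3 = true.
(x2) alone gives x2 = true.
Now (!x2) is unsatisfied and unit — conflict.
Both values of x3 lead to a conflict.
So x4 must be the other value — set x4 = false.
(!x2) alone gives x2 = false.
Now (x2) is unsatisfied and unit — conflict.
Both values of x4 lead to a conflict.
Both values of x1 lead to a conflict.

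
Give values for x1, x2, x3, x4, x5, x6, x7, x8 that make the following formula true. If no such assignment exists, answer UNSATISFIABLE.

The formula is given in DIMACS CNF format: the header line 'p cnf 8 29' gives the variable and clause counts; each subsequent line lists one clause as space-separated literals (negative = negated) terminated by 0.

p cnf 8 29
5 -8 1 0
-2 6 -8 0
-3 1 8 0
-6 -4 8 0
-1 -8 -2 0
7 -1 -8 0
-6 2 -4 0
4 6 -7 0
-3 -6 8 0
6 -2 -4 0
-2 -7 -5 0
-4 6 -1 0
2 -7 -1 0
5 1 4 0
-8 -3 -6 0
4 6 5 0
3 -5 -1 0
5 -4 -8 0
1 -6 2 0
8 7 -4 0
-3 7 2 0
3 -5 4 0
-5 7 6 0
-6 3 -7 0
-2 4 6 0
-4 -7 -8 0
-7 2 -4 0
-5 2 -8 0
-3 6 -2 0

Suppose x5 = False.
Suppose x8 = False.
Suppose x3 = False.
Suppose x6 = True.
(¬x4) alone gives x4 = False.
(x1) alone gives x1 = True.
(¬x7) alone gives x7 = False.
Every clause is now satisfied; x2 is unconstrained.

x1=True,  x2=False,  x3=False,  x4=False,  x5=False,  x6=True,  x7=False,  x8=False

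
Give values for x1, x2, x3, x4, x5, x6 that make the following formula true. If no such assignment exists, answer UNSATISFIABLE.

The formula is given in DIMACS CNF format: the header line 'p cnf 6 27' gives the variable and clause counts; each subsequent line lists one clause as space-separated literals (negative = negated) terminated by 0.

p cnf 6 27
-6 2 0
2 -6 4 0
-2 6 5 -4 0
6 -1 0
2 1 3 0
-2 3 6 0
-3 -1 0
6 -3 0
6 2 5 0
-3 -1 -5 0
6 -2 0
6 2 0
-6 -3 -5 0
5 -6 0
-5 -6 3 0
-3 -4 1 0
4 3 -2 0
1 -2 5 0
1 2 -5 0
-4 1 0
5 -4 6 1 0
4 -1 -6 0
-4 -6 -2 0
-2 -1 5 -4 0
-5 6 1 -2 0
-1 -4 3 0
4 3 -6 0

Branch on x6: set x6 = False.
The clause (¬x1) is unit, so x1 = False.
The clause (¬x3) is unit, so x3 = False.
The clause (x2) is unit, so x2 = True.
That conflicts with the unit clause (¬x2).
That branch fails; take x6 = True instead.
The clause (x2) is unit, so x2 = True.
The clause (x5) is unit, so x5 = True.
The clause (¬x3) is unit, so x3 = False.
That conflicts with the unit clause (x3).
Either choice for x6 ends in contradiction.

UNSATISFIABLE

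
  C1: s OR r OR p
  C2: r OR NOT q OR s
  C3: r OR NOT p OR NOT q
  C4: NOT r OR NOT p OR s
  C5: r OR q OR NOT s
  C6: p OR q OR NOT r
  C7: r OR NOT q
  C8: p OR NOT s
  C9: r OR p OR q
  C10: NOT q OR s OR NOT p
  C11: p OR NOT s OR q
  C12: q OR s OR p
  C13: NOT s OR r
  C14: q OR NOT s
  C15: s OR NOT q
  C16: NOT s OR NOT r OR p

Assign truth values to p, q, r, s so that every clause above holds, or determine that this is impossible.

Case r = true:
Case p = true:
(s) alone gives s = true.
(q) alone gives q = true.
Every clause now holds.

p: true,  q: true,  r: true,  s: true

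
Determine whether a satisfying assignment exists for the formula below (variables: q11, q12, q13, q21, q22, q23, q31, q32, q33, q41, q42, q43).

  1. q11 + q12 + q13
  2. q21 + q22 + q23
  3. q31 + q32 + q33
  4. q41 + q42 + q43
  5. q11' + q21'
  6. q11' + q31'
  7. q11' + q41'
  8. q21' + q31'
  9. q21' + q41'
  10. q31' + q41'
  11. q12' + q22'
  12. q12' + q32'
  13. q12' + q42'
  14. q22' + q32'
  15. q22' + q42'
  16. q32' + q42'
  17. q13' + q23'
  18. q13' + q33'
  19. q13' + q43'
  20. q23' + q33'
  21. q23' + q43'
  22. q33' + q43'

Suppose q11 = 0.
Suppose q12 = 1.
(q22') alone gives q22 = 0.
(q32') alone gives q32 = 0.
(q42') alone gives q42 = 0.
Suppose q21 = 1.
(q31') alone gives q31 = 0.
(q33) alone gives q33 = 1.
(q41') alone gives q41 = 0.
(q43) alone gives q43 = 1.
But (q43') is also a unit clause — contradiction.
Backtrack on q21: now try q21 = 0.
(q23) alone gives q23 = 1.
(q13') alone gives q13 = 0.
(q33') alone gives q33 = 0.
(q31) alone gives q31 = 1.
(q41') alone gives q41 = 0.
(q43) alone gives q43 = 1.
But (q43') is also a unit clause — contradiction.
Either choice for q21 ends in contradiction.
Backtrack on q12: now try q12 = 0.
(q13) alone gives q13 = 1.
(q23') alone gives q23 = 0.
(q33') alone gives q33 = 0.
(q43') alone gives q43 = 0.
Suppose q21 = 1.
(q31') alone gives q31 = 0.
(q32) alone gives q32 = 1.
(q41') alone gives q41 = 0.
(q42) alone gives q42 = 1.
But (q42') is also a unit clause — contradiction.
Backtrack on q21: now try q21 = 0.
(q22) alone gives q22 = 1.
(q32') alone gives q32 = 0.
(q31) alone gives q31 = 1.
(q41') alone gives q41 = 0.
(q42) alone gives q42 = 1.
But (q42') is also a unit clause — contradiction.
Either choice for q21 ends in contradiction.
Either choice for q12 ends in contradiction.
Backtrack on q11: now try q11 = 1.
(q21') alone gives q21 = 0.
(q31') alone gives q31 = 0.
(q41') alone gives q41 = 0.
Suppose q22 = 1.
(q12') alone gives q12 = 0.
(q32') alone gives q32 = 0.
(q33) alone gives q33 = 1.
(q42') alone gives q42 = 0.
(q43) alone gives q43 = 1.
But (q43') is also a unit clause — contradiction.
Backtrack on q22: now try q22 = 0.
(q23) alone gives q23 = 1.
(q13') alone gives q13 = 0.
(q33') alone gives q33 = 0.
(q32) alone gives q32 = 1.
(q12') alone gives q12 = 0.
(q42') alone gives q42 = 0.
(q43) alone gives q43 = 1.
But (q43') is also a unit clause — contradiction.
Either choice for q22 ends in contradiction.
Either choice for q11 ends in contradiction.
No assignment satisfies every clause.

Unsatisfiable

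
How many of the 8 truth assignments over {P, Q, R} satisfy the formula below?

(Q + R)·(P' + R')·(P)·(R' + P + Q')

1

There are 2^3 = 8 truth assignments over (P, Q, R).
Check each against the 4 clauses (columns in the order P, Q, R):
  F F F  ✗ fails (Q + R)
  F F T  ✗ fails (P)
  F T F  ✗ fails (P)
  F T T  ✗ fails (P)
  T F F  ✗ fails (Q + R)
  T F T  ✗ fails (P' + R')
  T T F  ✓ satisfies all
  T T T  ✗ fails (P' + R')
1 of the 8 rows is a model.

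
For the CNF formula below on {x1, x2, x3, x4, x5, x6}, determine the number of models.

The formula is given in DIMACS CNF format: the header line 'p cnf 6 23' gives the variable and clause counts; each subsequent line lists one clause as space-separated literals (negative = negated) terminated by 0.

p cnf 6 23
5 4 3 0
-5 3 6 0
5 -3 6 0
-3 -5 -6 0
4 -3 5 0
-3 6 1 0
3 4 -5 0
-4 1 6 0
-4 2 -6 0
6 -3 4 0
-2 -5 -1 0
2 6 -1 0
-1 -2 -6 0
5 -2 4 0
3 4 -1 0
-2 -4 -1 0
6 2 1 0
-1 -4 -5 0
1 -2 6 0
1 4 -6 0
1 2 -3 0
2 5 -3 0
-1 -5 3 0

There are 2^6 = 64 truth assignments over (x1, x2, x3, x4, x5, x6).
Split on x3. With x3 = True, the clauses containing x3 are satisfied and ¬x3 drops from the rest; 1 of the 2^5 = 32 assignments to the other variables satisfy what remains.
With x3 = False, by the same count on the reduced clause set, 2 assignments work.
(One model: x1=F, x2=T, x3=F, x4=T, x5=F, x6=T.)
Total: 1 + 2 = 3.

3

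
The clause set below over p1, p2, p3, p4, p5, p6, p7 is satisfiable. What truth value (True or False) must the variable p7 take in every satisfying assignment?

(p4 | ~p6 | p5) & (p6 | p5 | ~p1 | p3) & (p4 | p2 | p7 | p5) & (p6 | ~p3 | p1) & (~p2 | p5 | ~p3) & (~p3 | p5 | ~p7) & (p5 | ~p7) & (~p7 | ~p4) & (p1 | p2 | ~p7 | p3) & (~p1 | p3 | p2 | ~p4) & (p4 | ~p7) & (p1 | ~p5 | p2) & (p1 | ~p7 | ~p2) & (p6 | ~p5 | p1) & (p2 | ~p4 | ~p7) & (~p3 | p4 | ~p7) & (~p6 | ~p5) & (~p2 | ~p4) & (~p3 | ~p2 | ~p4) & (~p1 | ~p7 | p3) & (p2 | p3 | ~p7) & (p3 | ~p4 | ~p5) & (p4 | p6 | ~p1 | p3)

False

Suppose p7 = 1.
From the singleton clause (p5), p5 = 1.
From the singleton clause (~p4), p4 = 0.
But (p4) is also a unit clause — contradiction.
So every satisfying assignment has p7 = False.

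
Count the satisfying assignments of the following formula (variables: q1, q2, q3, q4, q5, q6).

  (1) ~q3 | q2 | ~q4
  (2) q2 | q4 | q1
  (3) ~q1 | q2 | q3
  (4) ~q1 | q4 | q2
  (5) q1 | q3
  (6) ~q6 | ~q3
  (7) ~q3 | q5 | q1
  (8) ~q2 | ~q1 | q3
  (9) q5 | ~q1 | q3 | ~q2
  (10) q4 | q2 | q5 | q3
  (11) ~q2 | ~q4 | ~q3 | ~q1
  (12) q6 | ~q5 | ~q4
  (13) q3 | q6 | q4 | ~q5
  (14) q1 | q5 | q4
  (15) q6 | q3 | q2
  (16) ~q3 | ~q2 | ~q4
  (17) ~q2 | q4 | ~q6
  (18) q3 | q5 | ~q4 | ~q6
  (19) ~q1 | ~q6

3

There are 2^6 = 64 truth assignments over (q1, q2, q3, q4, q5, q6).
Split on q6. With q6 = 1, the clauses containing q6 are satisfied and ~q6 drops from the rest; 0 of the 2^5 = 32 assignments to the other variables satisfy what remains.
With q6 = 0, by the same count on the reduced clause set, 3 assignments work.
Total: 0 + 3 = 3.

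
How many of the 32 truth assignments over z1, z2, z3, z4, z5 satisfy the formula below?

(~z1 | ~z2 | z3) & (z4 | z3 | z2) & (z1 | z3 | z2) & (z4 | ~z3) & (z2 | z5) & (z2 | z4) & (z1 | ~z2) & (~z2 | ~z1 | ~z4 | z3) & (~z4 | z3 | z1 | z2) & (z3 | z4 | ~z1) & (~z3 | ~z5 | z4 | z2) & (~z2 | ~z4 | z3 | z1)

5

There are 2^5 = 32 truth assignments over (z1, z2, z3, z4, z5).
Split on z4. With z4 = 1, the clauses containing z4 are satisfied and ~z4 drops from the rest; 5 of the 2^4 = 16 assignments to the other variables satisfy what remains.
With z4 = 0, by the same count on the reduced clause set, 0 assignments work.
(One model: z1=F, z2=F, z3=T, z4=T, z5=T.)
Total: 5 + 0 = 5.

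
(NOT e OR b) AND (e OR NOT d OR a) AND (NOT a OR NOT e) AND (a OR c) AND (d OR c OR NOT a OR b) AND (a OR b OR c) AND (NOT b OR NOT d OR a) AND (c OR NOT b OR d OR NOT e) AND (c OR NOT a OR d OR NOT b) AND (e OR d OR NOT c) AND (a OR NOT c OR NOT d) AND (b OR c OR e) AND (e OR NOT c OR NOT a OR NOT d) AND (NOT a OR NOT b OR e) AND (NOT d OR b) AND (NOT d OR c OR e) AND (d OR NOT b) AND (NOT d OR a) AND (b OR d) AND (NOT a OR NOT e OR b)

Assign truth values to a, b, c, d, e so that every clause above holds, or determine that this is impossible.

UNSATISFIABLE

Case e = false:
Case d = false:
The clause (NOT c) is unit, so c = false.
The clause (a) is unit, so a = true.
The clause (b) is unit, so b = true.
Now (NOT b) is unsatisfied and unit — conflict.
Backtrack on d: now try d = true.
The clause (a) is unit, so a = true.
The clause (NOT c) is unit, so c = false.
Now (c) is unsatisfied and unit — conflict.
Both values of d lead to a conflict.
Backtrack on e: now try e = true.
The clause (b) is unit, so b = true.
The clause (NOT a) is unit, so a = false.
The clause (c) is unit, so c = true.
The clause (NOT d) is unit, so d = false.
Now (d) is unsatisfied and unit — conflict.
Both values of e lead to a conflict.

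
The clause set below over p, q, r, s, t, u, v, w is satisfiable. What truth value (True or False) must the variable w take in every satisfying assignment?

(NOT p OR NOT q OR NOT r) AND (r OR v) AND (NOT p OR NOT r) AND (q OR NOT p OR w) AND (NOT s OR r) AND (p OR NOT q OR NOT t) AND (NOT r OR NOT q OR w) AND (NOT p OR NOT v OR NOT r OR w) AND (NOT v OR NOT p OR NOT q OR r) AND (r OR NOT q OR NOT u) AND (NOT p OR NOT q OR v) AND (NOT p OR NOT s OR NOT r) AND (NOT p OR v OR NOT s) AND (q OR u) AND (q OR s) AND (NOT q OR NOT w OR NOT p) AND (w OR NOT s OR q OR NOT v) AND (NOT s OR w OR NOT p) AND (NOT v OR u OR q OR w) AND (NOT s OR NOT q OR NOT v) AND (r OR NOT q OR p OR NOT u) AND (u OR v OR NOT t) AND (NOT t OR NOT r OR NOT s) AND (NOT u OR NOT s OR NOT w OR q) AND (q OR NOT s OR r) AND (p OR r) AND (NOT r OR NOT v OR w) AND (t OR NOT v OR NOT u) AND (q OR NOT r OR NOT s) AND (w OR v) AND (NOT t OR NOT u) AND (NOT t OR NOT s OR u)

Suppose w = false.
Unit clause (v) forces v = true.
Unit clause (NOT r) forces r = false.
Unit clause (NOT s) forces s = false.
Unit clause (q) forces q = true.
Unit clause (NOT p) forces p = false.
Now (p) is unsatisfied and unit — conflict.
So every satisfying assignment has w = True.

True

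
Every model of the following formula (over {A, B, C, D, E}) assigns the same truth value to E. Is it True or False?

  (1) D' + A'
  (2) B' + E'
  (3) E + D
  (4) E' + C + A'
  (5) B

False

Suppose E = 1.
The clause (B') is unit, so B = 0.
But (B) is also a unit clause — contradiction.
So every satisfying assignment has E = False.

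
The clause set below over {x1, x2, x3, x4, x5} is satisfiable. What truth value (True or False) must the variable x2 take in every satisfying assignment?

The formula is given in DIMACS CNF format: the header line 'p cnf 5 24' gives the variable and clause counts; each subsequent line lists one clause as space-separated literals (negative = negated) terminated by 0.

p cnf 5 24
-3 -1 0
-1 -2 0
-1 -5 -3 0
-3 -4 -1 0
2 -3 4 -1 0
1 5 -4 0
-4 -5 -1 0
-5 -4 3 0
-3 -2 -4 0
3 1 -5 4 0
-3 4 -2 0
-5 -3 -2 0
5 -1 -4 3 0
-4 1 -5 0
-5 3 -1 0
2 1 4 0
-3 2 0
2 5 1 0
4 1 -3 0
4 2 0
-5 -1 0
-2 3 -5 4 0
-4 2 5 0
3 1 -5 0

Suppose x2 = False.
From the singleton clause (¬x3), x3 = False.
From the singleton clause (x4), x4 = True.
From the singleton clause (¬x5), x5 = False.
But (x5) is also a unit clause — contradiction.
So every satisfying assignment has x2 = True.

True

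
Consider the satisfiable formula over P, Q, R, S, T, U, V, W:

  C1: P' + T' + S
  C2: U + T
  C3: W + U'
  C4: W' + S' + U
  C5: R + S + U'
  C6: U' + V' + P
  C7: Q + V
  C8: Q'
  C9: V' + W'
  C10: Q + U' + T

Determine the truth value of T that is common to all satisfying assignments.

True

Suppose T = 0.
Unit clause (U) forces U = 1.
Unit clause (W) forces W = 1.
Unit clause (Q') forces Q = 0.
Now (Q) is unsatisfied and unit — conflict.
So every satisfying assignment has T = True.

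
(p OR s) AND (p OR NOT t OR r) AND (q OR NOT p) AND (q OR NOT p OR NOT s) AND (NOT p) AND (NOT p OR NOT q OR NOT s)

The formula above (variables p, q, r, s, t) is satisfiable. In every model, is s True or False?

True

Suppose s = false.
The clause (p) is unit, so p = true.
Now (NOT p) is unsatisfied and unit — conflict.
So every satisfying assignment has s = True.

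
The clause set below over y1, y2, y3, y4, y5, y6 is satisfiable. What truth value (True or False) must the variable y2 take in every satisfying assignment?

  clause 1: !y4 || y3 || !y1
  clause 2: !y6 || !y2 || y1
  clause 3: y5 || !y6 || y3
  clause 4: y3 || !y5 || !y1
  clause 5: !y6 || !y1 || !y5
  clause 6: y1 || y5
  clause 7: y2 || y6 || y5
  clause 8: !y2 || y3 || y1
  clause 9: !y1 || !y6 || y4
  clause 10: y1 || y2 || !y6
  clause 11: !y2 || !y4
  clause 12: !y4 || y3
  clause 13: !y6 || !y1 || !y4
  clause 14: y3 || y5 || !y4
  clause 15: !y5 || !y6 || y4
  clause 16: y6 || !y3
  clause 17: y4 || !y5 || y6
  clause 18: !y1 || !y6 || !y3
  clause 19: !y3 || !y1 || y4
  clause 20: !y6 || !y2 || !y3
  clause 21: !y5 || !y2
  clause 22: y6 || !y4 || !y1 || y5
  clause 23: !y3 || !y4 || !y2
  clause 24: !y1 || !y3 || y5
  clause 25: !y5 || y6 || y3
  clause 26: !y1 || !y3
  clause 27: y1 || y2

Suppose y2 = false.
From the singleton clause (y1), y1 = true.
From the singleton clause (!y3), y3 = false.
From the singleton clause (!y4), y4 = false.
From the singleton clause (!y5), y5 = false.
From the singleton clause (!y6), y6 = false.
That conflicts with the unit clause (y6).
So every satisfying assignment has y2 = True.

True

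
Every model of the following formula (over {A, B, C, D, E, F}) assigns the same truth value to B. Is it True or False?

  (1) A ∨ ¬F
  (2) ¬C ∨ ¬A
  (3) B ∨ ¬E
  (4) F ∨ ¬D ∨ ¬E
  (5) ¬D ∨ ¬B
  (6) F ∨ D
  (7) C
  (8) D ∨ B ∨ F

Suppose B = True.
Unit clause (¬D) forces D = False.
Unit clause (F) forces F = True.
Unit clause (A) forces A = True.
Unit clause (¬C) forces C = False.
Now (C) is unsatisfied and unit — conflict.
So every satisfying assignment has B = False.

False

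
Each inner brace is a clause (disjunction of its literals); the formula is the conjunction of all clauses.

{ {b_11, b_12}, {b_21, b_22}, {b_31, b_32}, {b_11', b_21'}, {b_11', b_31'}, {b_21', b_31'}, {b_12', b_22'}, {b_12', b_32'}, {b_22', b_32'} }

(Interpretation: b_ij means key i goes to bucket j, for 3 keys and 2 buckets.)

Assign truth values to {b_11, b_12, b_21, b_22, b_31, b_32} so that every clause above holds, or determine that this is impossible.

Suppose b_11 = 1.
From the singleton clause (b_21'), b_21 = 0.
From the singleton clause (b_22), b_22 = 1.
From the singleton clause (b_31'), b_31 = 0.
From the singleton clause (b_32), b_32 = 1.
Now (b_32') is unsatisfied and unit — conflict.
Undo b_11 and try b_11 = 0.
From the singleton clause (b_12), b_12 = 1.
From the singleton clause (b_22'), b_22 = 0.
From the singleton clause (b_21), b_21 = 1.
From the singleton clause (b_31'), b_31 = 0.
From the singleton clause (b_32), b_32 = 1.
Now (b_32') is unsatisfied and unit — conflict.
Neither b_11 = 1 nor b_11 = 0 works.

UNSATISFIABLE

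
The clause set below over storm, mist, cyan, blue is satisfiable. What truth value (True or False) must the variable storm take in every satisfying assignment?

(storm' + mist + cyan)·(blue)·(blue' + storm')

False

Suppose storm = 1.
The clause (blue) is unit, so blue = 1.
That conflicts with the unit clause (blue').
So every satisfying assignment has storm = False.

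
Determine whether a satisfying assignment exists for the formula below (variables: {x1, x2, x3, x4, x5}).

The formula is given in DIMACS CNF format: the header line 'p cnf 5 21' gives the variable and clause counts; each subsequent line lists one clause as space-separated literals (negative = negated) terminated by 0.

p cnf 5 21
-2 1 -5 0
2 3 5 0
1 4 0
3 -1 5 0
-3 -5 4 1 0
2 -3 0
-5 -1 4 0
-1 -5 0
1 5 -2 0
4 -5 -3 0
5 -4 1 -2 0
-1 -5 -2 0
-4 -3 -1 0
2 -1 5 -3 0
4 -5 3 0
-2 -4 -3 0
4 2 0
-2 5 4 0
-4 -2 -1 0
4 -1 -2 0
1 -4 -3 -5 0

Satisfiable

Suppose x1 = False.
The clause (x4) is unit, so x4 = True.
Suppose x2 = False.
The clause (¬x3) is unit, so x3 = False.
The clause (x5) is unit, so x5 = True.
Every clause now holds.
A satisfying assignment: x1 ↦ False, x2 ↦ False, x3 ↦ False, x4 ↦ True, x5 ↦ True.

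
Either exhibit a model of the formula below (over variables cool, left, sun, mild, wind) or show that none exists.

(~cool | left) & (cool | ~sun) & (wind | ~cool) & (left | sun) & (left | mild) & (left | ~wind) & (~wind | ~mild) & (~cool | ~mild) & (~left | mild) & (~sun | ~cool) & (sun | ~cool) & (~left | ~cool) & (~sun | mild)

Case cool = 0:
(~sun) alone gives sun = 0.
(left) alone gives left = 1.
(mild) alone gives mild = 1.
(~wind) alone gives wind = 0.
This assignment satisfies each clause.

cool ↦ 0; left ↦ 1; sun ↦ 0; mild ↦ 1; wind ↦ 0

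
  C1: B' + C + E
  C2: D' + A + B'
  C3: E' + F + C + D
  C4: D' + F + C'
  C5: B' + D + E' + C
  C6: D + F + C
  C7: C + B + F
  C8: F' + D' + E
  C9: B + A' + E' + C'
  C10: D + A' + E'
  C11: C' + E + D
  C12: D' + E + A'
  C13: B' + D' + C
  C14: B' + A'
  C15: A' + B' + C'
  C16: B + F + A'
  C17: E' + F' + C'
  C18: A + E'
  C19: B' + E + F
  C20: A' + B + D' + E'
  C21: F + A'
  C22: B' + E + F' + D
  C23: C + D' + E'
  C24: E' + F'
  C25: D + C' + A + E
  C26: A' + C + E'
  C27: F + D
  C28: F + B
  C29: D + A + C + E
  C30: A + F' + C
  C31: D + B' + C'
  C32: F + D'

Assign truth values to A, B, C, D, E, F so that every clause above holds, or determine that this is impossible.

Branch on B: set B = 0.
(F) alone gives F = 1.
(E') alone gives E = 0.
(D') alone gives D = 0.
(C') alone gives C = 0.
(A) alone gives A = 1.
Every clause now holds.

A: 1; B: 0; C: 0; D: 0; E: 0; F: 1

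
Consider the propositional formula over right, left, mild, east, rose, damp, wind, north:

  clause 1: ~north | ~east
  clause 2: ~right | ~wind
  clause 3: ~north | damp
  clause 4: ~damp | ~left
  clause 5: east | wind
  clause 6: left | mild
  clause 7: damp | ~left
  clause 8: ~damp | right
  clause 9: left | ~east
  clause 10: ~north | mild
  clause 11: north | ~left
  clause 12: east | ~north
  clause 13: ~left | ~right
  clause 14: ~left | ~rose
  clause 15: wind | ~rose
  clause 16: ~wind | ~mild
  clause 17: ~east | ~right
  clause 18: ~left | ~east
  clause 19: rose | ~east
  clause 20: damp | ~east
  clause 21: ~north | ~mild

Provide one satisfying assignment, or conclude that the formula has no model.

UNSATISFIABLE

Suppose north = 0.
(~left) alone gives left = 0.
(mild) alone gives mild = 1.
(~east) alone gives east = 0.
(wind) alone gives wind = 1.
Now (~wind) is unsatisfied and unit — conflict.
Backtrack on north: now try north = 1.
(~east) alone gives east = 0.
Now (east) is unsatisfied and unit — conflict.
Neither north = 1 nor north = 0 works.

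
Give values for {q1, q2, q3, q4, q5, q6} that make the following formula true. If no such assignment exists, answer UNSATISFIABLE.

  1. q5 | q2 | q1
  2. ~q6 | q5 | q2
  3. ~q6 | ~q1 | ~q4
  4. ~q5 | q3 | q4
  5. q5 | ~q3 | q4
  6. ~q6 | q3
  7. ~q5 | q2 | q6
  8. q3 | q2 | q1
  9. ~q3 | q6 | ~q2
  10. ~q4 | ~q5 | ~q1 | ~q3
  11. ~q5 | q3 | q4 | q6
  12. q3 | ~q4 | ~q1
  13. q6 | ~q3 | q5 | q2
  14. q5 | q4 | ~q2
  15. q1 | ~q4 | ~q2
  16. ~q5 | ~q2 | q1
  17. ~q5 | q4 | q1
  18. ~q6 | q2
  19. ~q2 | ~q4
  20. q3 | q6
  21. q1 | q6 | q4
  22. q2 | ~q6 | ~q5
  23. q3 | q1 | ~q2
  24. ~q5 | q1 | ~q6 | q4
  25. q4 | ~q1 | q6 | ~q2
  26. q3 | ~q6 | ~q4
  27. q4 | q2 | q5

q1 ↦ 1, q2 ↦ 1, q3 ↦ 1, q4 ↦ 0, q5 ↦ 1, q6 ↦ 1

Try q6 = 1.
From the singleton clause (q3), q3 = 1.
From the singleton clause (q2), q2 = 1.
From the singleton clause (~q4), q4 = 0.
From the singleton clause (q5), q5 = 1.
From the singleton clause (q1), q1 = 1.
Every clause now holds.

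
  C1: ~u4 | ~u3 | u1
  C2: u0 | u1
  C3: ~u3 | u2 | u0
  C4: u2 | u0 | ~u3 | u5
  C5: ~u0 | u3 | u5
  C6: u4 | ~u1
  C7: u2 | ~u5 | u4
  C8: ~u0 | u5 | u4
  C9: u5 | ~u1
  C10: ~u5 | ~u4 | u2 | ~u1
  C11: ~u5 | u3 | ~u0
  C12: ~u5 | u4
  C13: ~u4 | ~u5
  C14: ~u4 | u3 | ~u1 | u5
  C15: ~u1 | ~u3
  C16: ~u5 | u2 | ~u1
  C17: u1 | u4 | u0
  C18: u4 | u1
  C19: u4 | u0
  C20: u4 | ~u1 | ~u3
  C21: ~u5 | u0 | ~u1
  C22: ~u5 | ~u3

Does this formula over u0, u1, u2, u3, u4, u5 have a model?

Unsatisfiable

Case u0 = 1:
Case u3 = 1:
The clause (~u1) is unit, so u1 = 0.
The clause (~u4) is unit, so u4 = 0.
But (u4) is also a unit clause — contradiction.
That branch fails; take u3 = 0 instead.
The clause (u5) is unit, so u5 = 1.
But (~u5) is also a unit clause — contradiction.
Neither u3 = 1 nor u3 = 0 works.
That branch fails; take u0 = 0 instead.
The clause (u1) is unit, so u1 = 1.
The clause (u4) is unit, so u4 = 1.
The clause (u5) is unit, so u5 = 1.
But (~u5) is also a unit clause — contradiction.
Neither u0 = 1 nor u0 = 0 works.
No assignment satisfies every clause.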